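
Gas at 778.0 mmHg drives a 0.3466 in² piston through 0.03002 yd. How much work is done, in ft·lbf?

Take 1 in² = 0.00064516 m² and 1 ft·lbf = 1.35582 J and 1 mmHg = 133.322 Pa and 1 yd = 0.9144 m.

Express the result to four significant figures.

778.0 mmHg → 103725 Pa
0.3466 in² → 2.23612×10⁻⁴ m²
F = P × A = 103725 × 2.23612×10⁻⁴ = 23.1942 N
0.03002 yd → 0.0274503 m
W = F × d = 23.1942 × 0.0274503 = 0.636688 J
In ft·lbf: 0.636688 / 1.35582 = 0.469596 ft·lbf

0.4696 ft·lbf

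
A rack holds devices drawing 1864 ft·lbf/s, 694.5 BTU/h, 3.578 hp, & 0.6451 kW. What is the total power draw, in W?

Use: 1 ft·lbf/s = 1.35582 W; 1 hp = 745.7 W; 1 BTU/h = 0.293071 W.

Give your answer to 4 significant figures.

6044 W

1864 ft·lbf/s × 1.35582 = 2527.25 W
694.5 BTU/h × 0.293071 = 203.538 W
3.578 hp × 745.7 = 2668.11 W
0.6451 kW × 1000 = 645.1 W
Total: 2527.25 + 203.538 + 2668.11 + 645.1 = 6044 W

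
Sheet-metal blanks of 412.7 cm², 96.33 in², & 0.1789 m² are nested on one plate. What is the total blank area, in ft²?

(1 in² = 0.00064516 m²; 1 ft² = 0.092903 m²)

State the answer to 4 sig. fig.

412.7 cm² × 0.0001 = 0.04127 m²
96.33 in² × 0.00064516 = 0.0621483 m²
0.1789 m² (already m²)
Sum: 0.04127 + 0.0621483 + 0.1789 = 0.282318 m²
In ft²: 0.282318 / 0.092903 = 3.03885 ft²

3.039 ft²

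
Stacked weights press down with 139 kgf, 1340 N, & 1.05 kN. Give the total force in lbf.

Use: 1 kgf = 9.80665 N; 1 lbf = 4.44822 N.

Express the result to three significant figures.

844 lbf

139 kgf × 9.80665 = 1363.12 N
1340 N (already N)
1.05 kN × 1000 = 1050 N
Sum: 1363.12 + 1340 + 1050 = 3753.12 N
In lbf: 3753.12 / 4.44822 = 843.735 lbf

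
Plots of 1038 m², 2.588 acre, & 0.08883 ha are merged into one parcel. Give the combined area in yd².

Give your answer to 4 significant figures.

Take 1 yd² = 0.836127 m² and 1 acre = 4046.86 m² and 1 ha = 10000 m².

1038 m² (already m²)
2.588 acre × 4046.86 = 10473.3 m²
0.08883 ha × 10000 = 888.3 m²
Combined: 1038 + 10473.3 + 888.3 = 12399.6 m²
In yd²: 12399.6 / 0.836127 = 14829.8 yd²

1.483×10⁴ yd²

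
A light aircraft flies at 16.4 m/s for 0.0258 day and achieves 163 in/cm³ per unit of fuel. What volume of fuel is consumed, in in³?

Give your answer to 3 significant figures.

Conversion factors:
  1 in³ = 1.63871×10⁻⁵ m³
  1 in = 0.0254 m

0.0258 day → 2229.12 s
d = v × t = 16.4 × 2229.12 = 36557.6 m
163 in/cm³ → 4.1402×10⁶ m/m³
V = d / (distance per unit fuel) = 36557.6 / 4.1402×10⁶ = 0.00882991 m³
In in³: 0.00882991 / 1.63871×10⁻⁵ = 538.833 in³

539 in³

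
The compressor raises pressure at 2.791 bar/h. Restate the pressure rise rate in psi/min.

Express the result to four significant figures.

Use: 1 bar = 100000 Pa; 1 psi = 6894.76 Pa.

2.791 bar/h × 100000 Pa/bar ÷ 3600 s/h = 77.5278 Pa/s
77.5278 Pa/s ÷ 6894.76 Pa/psi × 60 s/min = 0.674667 psi/min

0.6747 psi/min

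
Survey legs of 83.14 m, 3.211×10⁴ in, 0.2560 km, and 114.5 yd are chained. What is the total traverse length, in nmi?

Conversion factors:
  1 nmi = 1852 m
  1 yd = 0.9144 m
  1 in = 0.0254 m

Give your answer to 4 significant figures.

0.6800 nmi

83.14 m (already m)
3.211×10⁴ in × 0.0254 → 815.594 m
0.2560 km × 1000 → 256 m
114.5 yd × 0.9144 → 104.699 m
Combined: 83.14 + 815.594 + 256 + 104.699 = 1259.43 m
In nmi: 1259.43 / 1852 = 0.680038 nmi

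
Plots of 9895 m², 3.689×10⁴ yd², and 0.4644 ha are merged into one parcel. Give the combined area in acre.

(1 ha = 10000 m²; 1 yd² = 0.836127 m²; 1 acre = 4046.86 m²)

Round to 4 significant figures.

11.21 acre

9895 m² (already m²)
3.689×10⁴ yd² × 0.836127 = 30844.7 m²
0.4644 ha × 10000 = 4644 m²
Sum: 9895 + 30844.7 + 4644 = 45383.7 m²
In acre: 45383.7 / 4046.86 = 11.2145 acre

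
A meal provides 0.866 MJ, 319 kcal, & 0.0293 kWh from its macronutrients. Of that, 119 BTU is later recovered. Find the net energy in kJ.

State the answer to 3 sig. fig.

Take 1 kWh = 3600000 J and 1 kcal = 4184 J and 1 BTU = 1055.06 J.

0.866 MJ × 1000000 → 866000 J
319 kcal × 4184 → 1.3347×10⁶ J
0.0293 kWh × 3600000 → 105480 J
119 BTU × 1055.06 → 125552 J
Net: 866000 + 1.3347×10⁶ + 105480 − 125552 = 2.18063×10⁶ J
In kJ: 2.18063×10⁶ / 1000 = 2180.63 kJ

2180 kJ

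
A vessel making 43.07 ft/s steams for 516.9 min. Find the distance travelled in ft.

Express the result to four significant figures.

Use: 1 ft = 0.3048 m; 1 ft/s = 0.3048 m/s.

1.336×10⁶ ft

43.07 ft/s × 0.3048 → 13.1277 m/s
516.9 min × 60 → 31014 s
d = v × t = 13.1277 m/s × 31014 s = 407142 m
407142 m ÷ (0.3048 m/ft) = 1.33577×10⁶ ft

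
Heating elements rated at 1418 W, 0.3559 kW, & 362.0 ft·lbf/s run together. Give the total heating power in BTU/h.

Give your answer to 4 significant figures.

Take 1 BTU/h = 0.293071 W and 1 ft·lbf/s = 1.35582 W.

7728 BTU/h

1418 W (already W)
0.3559 kW × 1000 = 355.9 W
362.0 ft·lbf/s × 1.35582 = 490.807 W
Sum: 1418 + 355.9 + 490.807 = 2264.71 W
In BTU/h: 2264.71 / 0.293071 = 7727.51 BTU/h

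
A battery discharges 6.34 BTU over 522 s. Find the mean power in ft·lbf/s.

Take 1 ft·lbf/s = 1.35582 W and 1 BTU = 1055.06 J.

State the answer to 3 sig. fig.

9.45 ft·lbf/s

6.34 BTU × 1055.06 → 6689.08 J
P = E / t = 6689.08 J / 522 s = 12.8143 W
12.8143 W ÷ (1.35582 W/ft·lbf/s) = 9.45133 ft·lbf/s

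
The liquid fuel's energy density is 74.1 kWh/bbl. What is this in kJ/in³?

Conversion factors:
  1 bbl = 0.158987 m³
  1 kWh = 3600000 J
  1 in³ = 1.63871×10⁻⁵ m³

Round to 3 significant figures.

74.1 kWh/bbl × 3600000 J/kWh ÷ 0.158987 m³/bbl = 1.67787×10⁹ J/m³
1.67787×10⁹ J/m³ ÷ 1000 J/kJ × 1.63871×10⁻⁵ m³/in³ = 27.4954 kJ/in³

27.5 kJ/in³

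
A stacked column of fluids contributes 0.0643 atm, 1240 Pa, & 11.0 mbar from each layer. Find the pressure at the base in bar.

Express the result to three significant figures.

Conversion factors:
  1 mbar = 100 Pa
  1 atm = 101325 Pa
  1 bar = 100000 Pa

0.0886 bar

0.0643 atm × 101325 = 6515.2 Pa
1240 Pa (already Pa)
11.0 mbar × 100 = 1100 Pa
Total: 6515.2 + 1240 + 1100 = 8855.2 Pa
In bar: 8855.2 / 100000 = 0.088552 bar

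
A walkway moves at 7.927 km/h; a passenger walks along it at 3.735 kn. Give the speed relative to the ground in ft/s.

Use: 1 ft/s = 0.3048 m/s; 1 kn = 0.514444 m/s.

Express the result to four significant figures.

13.53 ft/s

7.927 km/h × (1/3.6) = 2.20194 m/s
3.735 kn × 0.514444 = 1.92145 m/s
Combined: 2.20194 + 1.92145 = 4.12339 m/s
In ft/s: 4.12339 / 0.3048 = 13.5282 ft/s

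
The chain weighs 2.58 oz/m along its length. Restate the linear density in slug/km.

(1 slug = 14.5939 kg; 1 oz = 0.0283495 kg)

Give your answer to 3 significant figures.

2.58 oz/m × 0.0283495 kg/oz = 0.0731417 kg/m
0.0731417 kg/m ÷ 14.5939 kg/slug × 1000 m/km = 5.0118 slug/km

5.01 slug/km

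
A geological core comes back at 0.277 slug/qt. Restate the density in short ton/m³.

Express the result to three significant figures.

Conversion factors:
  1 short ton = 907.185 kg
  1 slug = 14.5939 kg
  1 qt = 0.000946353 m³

4.71 short ton/m³

0.277 slug/qt × 14.5939 kg/slug ÷ 0.000946353 m³/qt = 4271.67 kg/m³
4271.67 kg/m³ ÷ 907.185 kg/short ton = 4.70871 short ton/m³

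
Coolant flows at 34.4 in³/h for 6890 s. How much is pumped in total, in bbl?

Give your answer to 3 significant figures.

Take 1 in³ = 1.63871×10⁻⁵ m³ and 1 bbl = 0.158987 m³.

34.4 in³/h → 1.56588×10⁻⁷ m³/s
V = Q × t = 1.56588×10⁻⁷ × 6890 = 0.00107889 m³
In bbl: 0.00107889 / 0.158987 = 0.00678603 bbl

0.00679 bbl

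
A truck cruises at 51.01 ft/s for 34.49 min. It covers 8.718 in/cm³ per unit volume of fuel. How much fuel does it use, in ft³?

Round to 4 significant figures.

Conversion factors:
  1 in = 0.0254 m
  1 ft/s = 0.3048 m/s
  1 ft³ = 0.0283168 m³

51.01 ft/s → 15.5478 m/s
34.49 min → 2069.4 s
d = v × t = 15.5478 × 2069.4 = 32174.6 m
8.718 in/cm³ → 221437 m/m³
V = d / (distance per unit fuel) = 32174.6 / 221437 = 0.145299 m³
In ft³: 0.145299 / 0.0283168 = 5.13119 ft³

5.131 ft³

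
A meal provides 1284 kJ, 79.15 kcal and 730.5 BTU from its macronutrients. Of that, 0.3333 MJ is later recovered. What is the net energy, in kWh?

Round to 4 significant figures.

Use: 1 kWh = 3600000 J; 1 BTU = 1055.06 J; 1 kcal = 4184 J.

0.5702 kWh

1284 kJ × 1000 → 1.284×10⁶ J
79.15 kcal × 4184 → 331164 J
730.5 BTU × 1055.06 → 770721 J
0.3333 MJ × 1000000 → 333300 J
Net: 1.284×10⁶ + 331164 + 770721 − 333300 = 2.05258×10⁶ J
In kWh: 2.05258×10⁶ / 3600000 = 0.570161 kWh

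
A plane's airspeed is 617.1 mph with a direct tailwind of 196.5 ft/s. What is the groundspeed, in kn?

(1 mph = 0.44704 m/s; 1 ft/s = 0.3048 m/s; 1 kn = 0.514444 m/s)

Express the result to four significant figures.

617.1 mph × 0.44704 → 275.868 m/s
196.5 ft/s × 0.3048 → 59.8932 m/s
Total: 275.868 + 59.8932 = 335.761 m/s
In kn: 335.761 / 0.514444 = 652.668 kn

652.7 kn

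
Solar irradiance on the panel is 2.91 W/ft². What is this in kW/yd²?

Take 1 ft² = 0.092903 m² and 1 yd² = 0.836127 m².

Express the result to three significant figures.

2.91 W/ft² ÷ 0.092903 m²/ft² = 31.323 W/m²
31.323 W/m² ÷ 1000 W/kW × 0.836127 m²/yd² = 0.02619 kW/yd²

0.0262 kW/yd²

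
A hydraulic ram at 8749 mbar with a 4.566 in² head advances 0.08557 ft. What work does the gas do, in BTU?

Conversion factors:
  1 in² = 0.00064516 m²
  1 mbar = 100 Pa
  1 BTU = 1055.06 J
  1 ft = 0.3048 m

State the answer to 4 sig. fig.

8749 mbar → 874900 Pa
4.566 in² → 0.0029458 m²
F = P × A = 874900 × 0.0029458 = 2577.28 N
0.08557 ft → 0.0260817 m
W = F × d = 2577.28 × 0.0260817 = 67.2198 J
In BTU: 67.2198 / 1055.06 = 0.0637118 BTU

0.06371 BTU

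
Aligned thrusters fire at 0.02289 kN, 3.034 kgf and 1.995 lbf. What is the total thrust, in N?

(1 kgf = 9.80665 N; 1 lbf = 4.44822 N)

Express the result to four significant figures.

61.52 N

0.02289 kN × 1000 = 22.89 N
3.034 kgf × 9.80665 = 29.7534 N
1.995 lbf × 4.44822 = 8.8742 N
Total: 22.89 + 29.7534 + 8.8742 = 61.5176 N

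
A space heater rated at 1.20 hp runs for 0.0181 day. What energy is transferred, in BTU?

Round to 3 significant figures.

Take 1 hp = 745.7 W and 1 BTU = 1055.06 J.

1330 BTU

1.20 hp × 745.7 = 894.84 W
0.0181 day × 86400 = 1563.84 s
E = P × t = 894.84 W × 1563.84 s = 1.39939×10⁶ J
1.39939×10⁶ J ÷ (1055.06 J/BTU) = 1326.36 BTU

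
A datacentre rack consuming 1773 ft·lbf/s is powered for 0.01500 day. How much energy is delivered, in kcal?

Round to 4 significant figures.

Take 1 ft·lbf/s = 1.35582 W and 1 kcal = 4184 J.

1773 ft·lbf/s × 1.35582 → 2403.87 W
0.01500 day × 86400 → 1296 s
E = P × t = 2403.87 W × 1296 s = 3.11542×10⁶ J
3.11542×10⁶ J ÷ (4184 J/kcal) = 744.603 kcal

744.6 kcal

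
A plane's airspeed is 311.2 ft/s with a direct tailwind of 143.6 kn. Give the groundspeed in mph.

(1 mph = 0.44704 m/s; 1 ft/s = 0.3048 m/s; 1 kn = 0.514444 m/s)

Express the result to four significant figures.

377.4 mph

311.2 ft/s × 0.3048 → 94.8538 m/s
143.6 kn × 0.514444 → 73.8742 m/s
Total: 94.8538 + 73.8742 = 168.728 m/s
In mph: 168.728 / 0.44704 = 377.434 mph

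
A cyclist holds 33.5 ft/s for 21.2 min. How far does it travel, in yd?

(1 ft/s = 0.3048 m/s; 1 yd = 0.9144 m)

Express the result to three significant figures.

33.5 ft/s × 0.3048 → 10.2108 m/s
21.2 min × 60 → 1272 s
d = v × t = 10.2108 m/s × 1272 s = 12988.1 m
12988.1 m ÷ (0.9144 m/yd) = 14204 yd

1.42×10⁴ yd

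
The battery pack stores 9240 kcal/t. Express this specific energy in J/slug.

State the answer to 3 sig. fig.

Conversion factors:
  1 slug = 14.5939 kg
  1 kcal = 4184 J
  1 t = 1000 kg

9240 kcal/t × 4184 J/kcal ÷ 1000 kg/t = 38660.2 J/kg
38660.2 J/kg × 14.5939 kg/slug = 564203 J/slug

5.64×10⁵ J/slug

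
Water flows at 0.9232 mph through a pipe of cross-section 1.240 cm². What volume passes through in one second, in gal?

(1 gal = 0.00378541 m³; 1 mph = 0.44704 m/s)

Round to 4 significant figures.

0.01352 gal

0.9232 mph × 0.44704 = 0.412707 m/s
1.240 cm² × 0.0001 = 1.24×10⁻⁴ m²
V = v × A × t = 0.412707 m/s × 1.24×10⁻⁴ m² × 1 s = 5.11757×10⁻⁵ m³
5.11757×10⁻⁵ m³ ÷ (0.00378541 m³/gal) = 0.0135192 gal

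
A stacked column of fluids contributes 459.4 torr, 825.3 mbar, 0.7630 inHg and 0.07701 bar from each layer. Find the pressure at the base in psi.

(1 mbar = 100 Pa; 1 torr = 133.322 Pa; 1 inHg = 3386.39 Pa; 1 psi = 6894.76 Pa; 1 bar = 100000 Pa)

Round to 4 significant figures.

22.34 psi

459.4 torr × 133.322 = 61248.1 Pa
825.3 mbar × 100 = 82530 Pa
0.7630 inHg × 3386.39 = 2583.82 Pa
0.07701 bar × 100000 = 7701 Pa
Combined: 61248.1 + 82530 + 2583.82 + 7701 = 154063 Pa
In psi: 154063 / 6894.76 = 22.3449 psi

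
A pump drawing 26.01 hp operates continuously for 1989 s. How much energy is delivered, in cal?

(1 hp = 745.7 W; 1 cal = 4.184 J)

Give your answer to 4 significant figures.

26.01 hp × 745.7 = 19395.7 W
E = P × t = 19395.7 W × 1989 s = 3.8578×10⁷ J
3.8578×10⁷ J ÷ (4.184 J/cal) = 9.22036×10⁶ cal

9.220×10⁶ cal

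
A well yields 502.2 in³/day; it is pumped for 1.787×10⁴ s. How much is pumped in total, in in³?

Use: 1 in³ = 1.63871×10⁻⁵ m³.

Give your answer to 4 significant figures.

502.2 in³/day → 9.525×10⁻⁸ m³/s
V = Q × t = 9.525×10⁻⁸ × 17870 = 0.00170212 m³
In in³: 0.00170212 / 1.63871×10⁻⁵ = 103.87 in³

103.9 in³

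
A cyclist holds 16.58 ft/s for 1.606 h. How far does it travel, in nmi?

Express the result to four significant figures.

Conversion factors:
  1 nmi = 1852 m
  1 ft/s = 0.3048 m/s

15.78 nmi

16.58 ft/s × 0.3048 = 5.05358 m/s
1.606 h × 3600 = 5781.6 s
d = v × t = 5.05358 m/s × 5781.6 s = 29217.8 m
29217.8 m ÷ (1852 m/nmi) = 15.7763 nmi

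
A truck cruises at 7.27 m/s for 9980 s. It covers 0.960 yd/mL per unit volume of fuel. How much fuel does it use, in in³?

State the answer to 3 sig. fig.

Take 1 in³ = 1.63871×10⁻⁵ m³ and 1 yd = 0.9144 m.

d = v × t = 7.27 × 9980 = 72554.6 m
0.960 yd/mL → 877824 m/m³
V = d / (distance per unit fuel) = 72554.6 / 877824 = 0.0826528 m³
In in³: 0.0826528 / 1.63871×10⁻⁵ = 5043.77 in³

5040 in³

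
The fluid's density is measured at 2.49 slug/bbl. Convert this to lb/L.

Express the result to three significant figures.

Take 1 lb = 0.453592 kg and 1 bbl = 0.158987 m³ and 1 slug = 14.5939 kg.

2.49 slug/bbl × 14.5939 kg/slug ÷ 0.158987 m³/bbl = 228.565 kg/m³
228.565 kg/m³ ÷ 0.453592 kg/lb × 0.001 m³/L = 0.5039 lb/L

0.504 lb/L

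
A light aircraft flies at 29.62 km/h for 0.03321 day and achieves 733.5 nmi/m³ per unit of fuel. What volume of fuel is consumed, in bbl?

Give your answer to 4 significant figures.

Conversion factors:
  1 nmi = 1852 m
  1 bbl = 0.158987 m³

29.62 km/h → 8.22778 m/s
0.03321 day → 2869.34 s
d = v × t = 8.22778 × 2869.34 = 23608.3 m
733.5 nmi/m³ → 1.35844×10⁶ m/m³
V = d / (distance per unit fuel) = 23608.3 / 1.35844×10⁶ = 0.017379 m³
In bbl: 0.017379 / 0.158987 = 0.109311 bbl

0.1093 bbl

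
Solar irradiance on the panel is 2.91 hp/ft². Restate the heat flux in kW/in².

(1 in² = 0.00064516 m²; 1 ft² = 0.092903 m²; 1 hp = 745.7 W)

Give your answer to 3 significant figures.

0.0151 kW/in²

2.91 hp/ft² × 745.7 W/hp ÷ 0.092903 m²/ft² = 23357.6 W/m²
23357.6 W/m² ÷ 1000 W/kW × 0.00064516 m²/in² = 0.0150694 kW/in²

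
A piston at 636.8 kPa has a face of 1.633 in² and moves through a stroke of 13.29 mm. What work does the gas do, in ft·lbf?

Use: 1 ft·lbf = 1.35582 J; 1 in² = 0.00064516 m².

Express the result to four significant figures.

6.576 ft·lbf

636.8 kPa → 636800 Pa
1.633 in² → 0.00105355 m²
F = P × A = 636800 × 0.00105355 = 670.901 N
13.29 mm → 0.01329 m
W = F × d = 670.901 × 0.01329 = 8.91627 J
In ft·lbf: 8.91627 / 1.35582 = 6.57629 ft·lbf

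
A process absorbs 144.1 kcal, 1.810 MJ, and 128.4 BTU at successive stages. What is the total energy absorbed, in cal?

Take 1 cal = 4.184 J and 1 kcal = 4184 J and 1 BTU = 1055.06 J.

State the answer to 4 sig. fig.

6.091×10⁵ cal

144.1 kcal × 4184 = 602914 J
1.810 MJ × 1000000 = 1.81×10⁶ J
128.4 BTU × 1055.06 = 135470 J
Total: 602914 + 1.81×10⁶ + 135470 = 2.54838×10⁶ J
In cal: 2.54838×10⁶ / 4.184 = 609077 cal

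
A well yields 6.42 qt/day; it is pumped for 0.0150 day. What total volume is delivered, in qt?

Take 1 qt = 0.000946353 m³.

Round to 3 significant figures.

0.0963 qt

6.42 qt/day → 7.03193×10⁻⁸ m³/s
0.0150 day → 1296 s
V = Q × t = 7.03193×10⁻⁸ × 1296 = 9.11338×10⁻⁵ m³
In qt: 9.11338×10⁻⁵ / 0.000946353 = 0.0963 qt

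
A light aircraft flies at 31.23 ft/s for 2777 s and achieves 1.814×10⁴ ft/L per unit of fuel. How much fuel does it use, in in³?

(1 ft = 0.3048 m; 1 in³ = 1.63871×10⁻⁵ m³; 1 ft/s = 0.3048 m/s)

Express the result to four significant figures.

291.7 in³

31.23 ft/s → 9.5189 m/s
d = v × t = 9.5189 × 2777 = 26434 m
1.814×10⁴ ft/L → 5.52907×10⁶ m/m³
V = d / (distance per unit fuel) = 26434 / 5.52907×10⁶ = 0.00478091 m³
In in³: 0.00478091 / 1.63871×10⁻⁵ = 291.748 in³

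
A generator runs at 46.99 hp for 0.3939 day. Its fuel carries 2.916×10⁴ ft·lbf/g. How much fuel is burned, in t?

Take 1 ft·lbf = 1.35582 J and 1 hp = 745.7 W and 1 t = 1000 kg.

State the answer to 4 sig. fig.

46.99 hp → 35040.4 W
0.3939 day → 34033 s
E = P × t = 35040.4 × 34033 = 1.19253×10⁹ J
2.916×10⁴ ft·lbf/g → 3.95357×10⁷ J/kg
m = E / e_s = 1.19253×10⁹ / 3.95357×10⁷ = 30.1634 kg
In t: 30.1634 / 1000 = 0.0301634 t

0.03016 t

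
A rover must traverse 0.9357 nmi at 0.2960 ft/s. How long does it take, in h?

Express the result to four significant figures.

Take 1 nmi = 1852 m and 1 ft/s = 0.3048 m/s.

5.335 h

0.9357 nmi × 1852 = 1732.92 m
0.2960 ft/s × 0.3048 = 0.0902208 m/s
t = d / v = 1732.92 m / 0.0902208 m/s = 19207.5 s
19207.5 s ÷ (3600 s/h) = 5.33542 h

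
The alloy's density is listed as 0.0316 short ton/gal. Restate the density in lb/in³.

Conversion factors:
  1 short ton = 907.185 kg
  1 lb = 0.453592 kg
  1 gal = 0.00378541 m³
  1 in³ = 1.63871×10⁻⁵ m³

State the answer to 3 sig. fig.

0.0316 short ton/gal × 907.185 kg/short ton ÷ 0.00378541 m³/gal = 7573.04 kg/m³
7573.04 kg/m³ ÷ 0.453592 kg/lb × 1.63871×10⁻⁵ m³/in³ = 0.273594 lb/in³

0.274 lb/in³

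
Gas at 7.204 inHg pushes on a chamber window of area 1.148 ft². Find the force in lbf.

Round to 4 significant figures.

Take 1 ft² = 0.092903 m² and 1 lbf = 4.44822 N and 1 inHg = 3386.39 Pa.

584.9 lbf

7.204 inHg × 3386.39 → 24395.6 Pa
1.148 ft² × 0.092903 → 0.106653 m²
F = P × A = 24395.6 Pa × 0.106653 m² = 2601.86 N
2601.86 N ÷ (4.44822 N/lbf) = 584.922 lbf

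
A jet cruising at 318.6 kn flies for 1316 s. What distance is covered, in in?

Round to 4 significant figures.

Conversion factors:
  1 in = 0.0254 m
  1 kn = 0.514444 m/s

8.492×10⁶ in

318.6 kn × 0.514444 → 163.902 m/s
d = v × t = 163.902 m/s × 1316 s = 215695 m
215695 m ÷ (0.0254 m/in) = 8.49193×10⁶ in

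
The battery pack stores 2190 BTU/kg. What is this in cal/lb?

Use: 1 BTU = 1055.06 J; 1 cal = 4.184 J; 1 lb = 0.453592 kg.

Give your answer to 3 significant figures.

2.50×10⁵ cal/lb

2190 BTU/kg × 1055.06 J/BTU = 2.31058×10⁶ J/kg
2.31058×10⁶ J/kg ÷ 4.184 J/cal × 0.453592 kg/lb = 250492 cal/lb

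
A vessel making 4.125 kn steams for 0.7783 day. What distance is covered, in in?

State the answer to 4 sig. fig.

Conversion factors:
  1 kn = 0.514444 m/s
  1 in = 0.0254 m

4.125 kn × 0.514444 → 2.12208 m/s
0.7783 day × 86400 → 67245.1 s
d = v × t = 2.12208 m/s × 67245.1 s = 142699 m
142699 m ÷ (0.0254 m/in) = 5.61807×10⁶ in

5.618×10⁶ in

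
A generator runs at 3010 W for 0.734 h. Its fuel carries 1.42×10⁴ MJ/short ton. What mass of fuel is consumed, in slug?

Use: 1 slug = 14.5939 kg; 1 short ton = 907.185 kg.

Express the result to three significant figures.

0.0348 slug

0.734 h → 2642.4 s
E = P × t = 3010 × 2642.4 = 7.95362×10⁶ J
1.42×10⁴ MJ/short ton → 1.56528×10⁷ J/kg
m = E / e_s = 7.95362×10⁶ / 1.56528×10⁷ = 0.508128 kg
In slug: 0.508128 / 14.5939 = 0.0348178 slug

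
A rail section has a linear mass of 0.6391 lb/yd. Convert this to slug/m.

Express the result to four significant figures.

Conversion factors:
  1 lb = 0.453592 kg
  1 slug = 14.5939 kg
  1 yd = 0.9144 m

0.6391 lb/yd × 0.453592 kg/lb ÷ 0.9144 m/yd = 0.317028 kg/m
0.317028 kg/m ÷ 14.5939 kg/slug = 0.0217233 slug/m

0.02172 slug/m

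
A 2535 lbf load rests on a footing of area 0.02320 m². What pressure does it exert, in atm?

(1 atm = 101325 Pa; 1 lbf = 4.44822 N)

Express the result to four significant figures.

2535 lbf × 4.44822 = 11276.2 N
P = F / A = 11276.2 N / 0.0232 m² = 486043 Pa
486043 Pa ÷ (101325 Pa/atm) = 4.79687 atm

4.797 atm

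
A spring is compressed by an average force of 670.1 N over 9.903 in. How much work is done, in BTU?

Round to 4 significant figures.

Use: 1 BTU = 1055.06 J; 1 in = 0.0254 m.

9.903 in × 0.0254 → 0.251536 m
W = F × d = 670.1 N × 0.251536 m = 168.554 J
168.554 J ÷ (1055.06 J/BTU) = 0.159758 BTU

0.1598 BTU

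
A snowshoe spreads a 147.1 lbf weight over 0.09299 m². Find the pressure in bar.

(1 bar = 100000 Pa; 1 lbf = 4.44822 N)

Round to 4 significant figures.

147.1 lbf × 4.44822 → 654.333 N
P = F / A = 654.333 N / 0.09299 m² = 7036.6 Pa
7036.6 Pa ÷ (100000 Pa/bar) = 0.070366 bar

0.07037 bar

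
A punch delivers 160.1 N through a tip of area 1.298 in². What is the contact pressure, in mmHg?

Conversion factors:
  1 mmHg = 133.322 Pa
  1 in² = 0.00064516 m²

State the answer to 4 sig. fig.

1434 mmHg

1.298 in² × 0.00064516 = 8.37418×10⁻⁴ m²
P = F / A = 160.1 N / 8.37418×10⁻⁴ m² = 191183 Pa
191183 Pa ÷ (133.322 Pa/mmHg) = 1433.99 mmHg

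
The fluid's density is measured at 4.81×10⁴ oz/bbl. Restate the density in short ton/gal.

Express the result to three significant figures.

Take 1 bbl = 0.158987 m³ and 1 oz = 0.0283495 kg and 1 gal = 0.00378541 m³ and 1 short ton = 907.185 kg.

0.0358 short ton/gal

4.81×10⁴ oz/bbl × 0.0283495 kg/oz ÷ 0.158987 m³/bbl = 8576.87 kg/m³
8576.87 kg/m³ ÷ 907.185 kg/short ton × 0.00378541 m³/gal = 0.0357887 short ton/gal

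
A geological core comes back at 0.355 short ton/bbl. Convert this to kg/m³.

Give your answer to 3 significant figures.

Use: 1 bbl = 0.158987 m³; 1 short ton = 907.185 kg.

2030 kg/m³

0.355 short ton/bbl × 907.185 kg/short ton ÷ 0.158987 m³/bbl = 2025.64 kg/m³
2025.64 kg/m³  = 2025.64 kg/m³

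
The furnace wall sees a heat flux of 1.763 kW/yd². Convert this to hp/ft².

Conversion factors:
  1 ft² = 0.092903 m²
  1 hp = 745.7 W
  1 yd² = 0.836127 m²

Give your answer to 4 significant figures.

0.2627 hp/ft²

1.763 kW/yd² × 1000 W/kW ÷ 0.836127 m²/yd² = 2108.53 W/m²
2108.53 W/m² ÷ 745.7 W/hp × 0.092903 m²/ft² = 0.262691 hp/ft²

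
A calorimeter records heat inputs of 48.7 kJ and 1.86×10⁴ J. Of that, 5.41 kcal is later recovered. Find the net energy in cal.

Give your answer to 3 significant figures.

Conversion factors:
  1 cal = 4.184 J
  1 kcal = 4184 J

48.7 kJ × 1000 → 48700 J
1.86×10⁴ J (already J)
5.41 kcal × 4184 → 22635.4 J
Result: 48700 + 18600 − 22635.4 = 44664.6 J
In cal: 44664.6 / 4.184 = 10675.1 cal

1.07×10⁴ cal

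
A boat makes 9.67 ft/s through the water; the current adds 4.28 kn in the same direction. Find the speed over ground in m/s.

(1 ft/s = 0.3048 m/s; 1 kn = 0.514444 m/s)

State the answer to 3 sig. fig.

9.67 ft/s × 0.3048 → 2.94742 m/s
4.28 kn × 0.514444 → 2.20182 m/s
Total: 2.94742 + 2.20182 = 5.14924 m/s

5.15 m/s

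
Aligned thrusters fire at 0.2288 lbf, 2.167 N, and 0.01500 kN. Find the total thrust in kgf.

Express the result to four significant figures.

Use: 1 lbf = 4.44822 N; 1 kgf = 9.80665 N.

0.2288 lbf × 4.44822 = 1.01775 N
2.167 N (already N)
0.01500 kN × 1000 = 15 N
Sum: 1.01775 + 2.167 + 15 = 18.1848 N
In kgf: 18.1848 / 9.80665 = 1.85433 kgf

1.854 kgf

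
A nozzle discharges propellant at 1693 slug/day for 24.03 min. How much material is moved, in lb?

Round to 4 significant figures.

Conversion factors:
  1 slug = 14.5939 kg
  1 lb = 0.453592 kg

909.0 lb

1693 slug/day → 0.285966 kg/s
24.03 min → 1441.8 s
m = ṁ × t = 0.285966 × 1441.8 = 412.306 kg
In lb: 412.306 / 0.453592 = 908.98 lb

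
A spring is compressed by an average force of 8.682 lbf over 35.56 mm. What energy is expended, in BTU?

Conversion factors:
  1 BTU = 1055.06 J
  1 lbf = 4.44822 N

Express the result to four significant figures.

8.682 lbf × 4.44822 → 38.6194 N
35.56 mm × 0.001 → 0.03556 m
W = F × d = 38.6194 N × 0.03556 m = 1.37331 J
1.37331 J ÷ (1055.06 J/BTU) = 0.00130164 BTU

0.001302 BTU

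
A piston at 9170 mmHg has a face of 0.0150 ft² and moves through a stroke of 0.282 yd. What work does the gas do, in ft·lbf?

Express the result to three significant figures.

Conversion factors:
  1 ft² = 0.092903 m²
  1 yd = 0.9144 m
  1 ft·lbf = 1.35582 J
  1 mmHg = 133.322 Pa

9170 mmHg → 1.22256×10⁶ Pa
0.0150 ft² → 0.00139354 m²
F = P × A = 1.22256×10⁶ × 0.00139354 = 1703.69 N
0.282 yd → 0.257861 m
W = F × d = 1703.69 × 0.257861 = 439.315 J
In ft·lbf: 439.315 / 1.35582 = 324.022 ft·lbf

324 ft·lbf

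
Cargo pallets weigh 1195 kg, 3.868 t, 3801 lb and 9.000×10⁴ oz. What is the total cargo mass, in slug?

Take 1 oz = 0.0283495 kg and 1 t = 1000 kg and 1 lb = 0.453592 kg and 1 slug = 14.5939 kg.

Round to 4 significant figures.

1195 kg (already kg)
3.868 t × 1000 = 3868 kg
3801 lb × 0.453592 = 1724.1 kg
9.000×10⁴ oz × 0.0283495 = 2551.46 kg
Sum: 1195 + 3868 + 1724.1 + 2551.46 = 9338.56 kg
In slug: 9338.56 / 14.5939 = 639.895 slug

639.9 slug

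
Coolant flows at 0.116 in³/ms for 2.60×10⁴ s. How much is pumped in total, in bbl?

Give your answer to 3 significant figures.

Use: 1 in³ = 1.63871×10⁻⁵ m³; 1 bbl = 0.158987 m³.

311 bbl

0.116 in³/ms → 0.0019009 m³/s
V = Q × t = 0.0019009 × 26000 = 49.4234 m³
In bbl: 49.4234 / 0.158987 = 310.864 bbl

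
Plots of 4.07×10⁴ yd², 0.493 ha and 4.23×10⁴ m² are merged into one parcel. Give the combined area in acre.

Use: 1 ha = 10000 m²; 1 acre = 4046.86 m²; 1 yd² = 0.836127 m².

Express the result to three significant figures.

4.07×10⁴ yd² × 0.836127 = 34030.4 m²
0.493 ha × 10000 = 4930 m²
4.23×10⁴ m² (already m²)
Total: 34030.4 + 4930 + 42300 = 81260.4 m²
In acre: 81260.4 / 4046.86 = 20.0799 acre

20.1 acre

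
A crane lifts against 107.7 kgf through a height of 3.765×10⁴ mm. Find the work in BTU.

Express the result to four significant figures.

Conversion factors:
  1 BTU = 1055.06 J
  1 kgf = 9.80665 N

107.7 kgf × 9.80665 → 1056.18 N
3.765×10⁴ mm × 0.001 → 37.65 m
W = F × d = 1056.18 N × 37.65 m = 39765.2 J
39765.2 J ÷ (1055.06 J/BTU) = 37.69 BTU

37.69 BTU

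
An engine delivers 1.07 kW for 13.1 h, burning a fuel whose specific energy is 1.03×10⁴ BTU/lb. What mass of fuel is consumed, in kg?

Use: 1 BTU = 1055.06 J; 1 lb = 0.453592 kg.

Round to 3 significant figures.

2.11 kg

1.07 kW → 1070 W
13.1 h → 47160 s
E = P × t = 1070 × 47160 = 5.04612×10⁷ J
1.03×10⁴ BTU/lb → 2.39579×10⁷ J/kg
m = E / e_s = 5.04612×10⁷ / 2.39579×10⁷ = 2.10624 kg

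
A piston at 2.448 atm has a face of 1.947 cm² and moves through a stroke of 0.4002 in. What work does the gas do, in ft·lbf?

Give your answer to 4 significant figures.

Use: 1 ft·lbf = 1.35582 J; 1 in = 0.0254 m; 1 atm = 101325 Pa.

2.448 atm → 248044 Pa
1.947 cm² → 1.947×10⁻⁴ m²
F = P × A = 248044 × 1.947×10⁻⁴ = 48.2942 N
0.4002 in → 0.0101651 m
W = F × d = 48.2942 × 0.0101651 = 0.490915 J
In ft·lbf: 0.490915 / 1.35582 = 0.36208 ft·lbf

0.3621 ft·lbf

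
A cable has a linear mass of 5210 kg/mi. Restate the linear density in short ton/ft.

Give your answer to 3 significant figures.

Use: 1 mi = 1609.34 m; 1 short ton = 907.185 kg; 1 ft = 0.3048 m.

0.00109 short ton/ft

5210 kg/mi ÷ 1609.34 m/mi = 3.23735 kg/m
3.23735 kg/m ÷ 907.185 kg/short ton × 0.3048 m/ft = 0.0010877 short ton/ft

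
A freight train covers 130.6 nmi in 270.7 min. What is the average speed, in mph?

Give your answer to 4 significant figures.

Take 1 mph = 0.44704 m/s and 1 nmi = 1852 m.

33.31 mph

130.6 nmi × 1852 → 241871 m
270.7 min × 60 → 16242 s
v = d / t = 241871 m / 16242 s = 14.8917 m/s
14.8917 m/s ÷ (0.44704 m/s/mph) = 33.3118 mph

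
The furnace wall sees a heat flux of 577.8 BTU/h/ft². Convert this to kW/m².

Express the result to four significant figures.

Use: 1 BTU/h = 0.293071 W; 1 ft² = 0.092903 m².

577.8 BTU/h/ft² × 0.293071 W/BTU/h ÷ 0.092903 m²/ft² = 1822.72 W/m²
1822.72 W/m² ÷ 1000 W/kW = 1.82272 kW/m²

1.823 kW/m²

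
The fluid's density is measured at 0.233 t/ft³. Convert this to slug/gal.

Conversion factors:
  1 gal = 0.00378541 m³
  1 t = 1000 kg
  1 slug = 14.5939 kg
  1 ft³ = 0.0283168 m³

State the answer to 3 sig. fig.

0.233 t/ft³ × 1000 kg/t ÷ 0.0283168 m³/ft³ = 8228.33 kg/m³
8228.33 kg/m³ ÷ 14.5939 kg/slug × 0.00378541 m³/gal = 2.13429 slug/gal

2.13 slug/gal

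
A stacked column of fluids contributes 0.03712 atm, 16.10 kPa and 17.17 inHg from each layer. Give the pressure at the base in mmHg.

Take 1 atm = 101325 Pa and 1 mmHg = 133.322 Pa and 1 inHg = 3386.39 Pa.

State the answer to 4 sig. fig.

0.03712 atm × 101325 = 3761.18 Pa
16.10 kPa × 1000 = 16100 Pa
17.17 inHg × 3386.39 = 58144.3 Pa
Total: 3761.18 + 16100 + 58144.3 = 78005.5 Pa
In mmHg: 78005.5 / 133.322 = 585.091 mmHg

585.1 mmHg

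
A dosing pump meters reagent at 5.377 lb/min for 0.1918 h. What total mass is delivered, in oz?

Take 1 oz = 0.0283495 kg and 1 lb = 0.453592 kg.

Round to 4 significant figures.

990.1 oz

5.377 lb/min → 0.0406494 kg/s
0.1918 h → 690.48 s
m = ṁ × t = 0.0406494 × 690.48 = 28.0676 kg
In oz: 28.0676 / 0.0283495 = 990.056 oz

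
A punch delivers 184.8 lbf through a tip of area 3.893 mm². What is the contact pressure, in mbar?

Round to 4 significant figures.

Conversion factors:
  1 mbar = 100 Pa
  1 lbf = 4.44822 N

2.112×10⁶ mbar

184.8 lbf × 4.44822 → 822.031 N
3.893 mm² × 10⁻⁶ → 3.893×10⁻⁶ m²
P = F / A = 822.031 N / 3.893×10⁻⁶ m² = 2.11156×10⁸ Pa
2.11156×10⁸ Pa ÷ (100 Pa/mbar) = 2.11156×10⁶ mbar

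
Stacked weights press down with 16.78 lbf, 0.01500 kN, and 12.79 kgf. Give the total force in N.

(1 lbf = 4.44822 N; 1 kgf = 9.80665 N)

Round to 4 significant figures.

16.78 lbf × 4.44822 → 74.6411 N
0.01500 kN × 1000 → 15 N
12.79 kgf × 9.80665 → 125.427 N
Sum: 74.6411 + 15 + 125.427 = 215.068 N

215.1 N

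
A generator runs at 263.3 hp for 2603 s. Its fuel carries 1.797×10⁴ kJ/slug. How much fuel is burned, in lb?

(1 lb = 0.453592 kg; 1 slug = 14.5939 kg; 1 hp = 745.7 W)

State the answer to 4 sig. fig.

263.3 hp → 196343 W
E = P × t = 196343 × 2603 = 5.11081×10⁸ J
1.797×10⁴ kJ/slug → 1.23134×10⁶ J/kg
m = E / e_s = 5.11081×10⁸ / 1.23134×10⁶ = 415.061 kg
In lb: 415.061 / 0.453592 = 915.054 lb

915.1 lb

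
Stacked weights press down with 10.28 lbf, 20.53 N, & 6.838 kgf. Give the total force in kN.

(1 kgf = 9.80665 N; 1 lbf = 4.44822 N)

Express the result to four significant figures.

10.28 lbf × 4.44822 = 45.7277 N
20.53 N (already N)
6.838 kgf × 9.80665 = 67.0579 N
Sum: 45.7277 + 20.53 + 67.0579 = 133.316 N
In kN: 133.316 / 1000 = 0.133316 kN

0.1333 kN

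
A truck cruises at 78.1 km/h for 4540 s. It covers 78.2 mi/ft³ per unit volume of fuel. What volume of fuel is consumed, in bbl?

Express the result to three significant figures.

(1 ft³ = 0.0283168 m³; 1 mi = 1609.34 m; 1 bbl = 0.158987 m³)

78.1 km/h → 21.6944 m/s
d = v × t = 21.6944 × 4540 = 98492.6 m
78.2 mi/ft³ → 4.44437×10⁶ m/m³
V = d / (distance per unit fuel) = 98492.6 / 4.44437×10⁶ = 0.0221612 m³
In bbl: 0.0221612 / 0.158987 = 0.13939 bbl

0.139 bbl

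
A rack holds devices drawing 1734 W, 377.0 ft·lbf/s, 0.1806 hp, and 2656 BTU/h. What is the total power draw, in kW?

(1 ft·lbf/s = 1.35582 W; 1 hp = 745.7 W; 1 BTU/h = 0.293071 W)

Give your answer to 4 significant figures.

1734 W (already W)
377.0 ft·lbf/s × 1.35582 = 511.144 W
0.1806 hp × 745.7 = 134.673 W
2656 BTU/h × 0.293071 = 778.397 W
Sum: 1734 + 511.144 + 134.673 + 778.397 = 3158.21 W
In kW: 3158.21 / 1000 = 3.15821 kW

3.158 kW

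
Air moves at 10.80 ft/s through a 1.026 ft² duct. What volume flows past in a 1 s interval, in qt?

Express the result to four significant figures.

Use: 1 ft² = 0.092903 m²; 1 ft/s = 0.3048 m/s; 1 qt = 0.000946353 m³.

331.6 qt

10.80 ft/s × 0.3048 = 3.29184 m/s
1.026 ft² × 0.092903 = 0.0953185 m²
V = v × A × t = 3.29184 m/s × 0.0953185 m² × 1 s = 0.313773 m³
0.313773 m³ ÷ (0.000946353 m³/qt) = 331.56 qt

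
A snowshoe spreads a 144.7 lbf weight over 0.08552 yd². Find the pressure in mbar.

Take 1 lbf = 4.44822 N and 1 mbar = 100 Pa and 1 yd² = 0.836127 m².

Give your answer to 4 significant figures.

144.7 lbf × 4.44822 → 643.657 N
0.08552 yd² × 0.836127 → 0.0715056 m²
P = F / A = 643.657 N / 0.0715056 m² = 9001.49 Pa
9001.49 Pa ÷ (100 Pa/mbar) = 90.0149 mbar

90.01 mbar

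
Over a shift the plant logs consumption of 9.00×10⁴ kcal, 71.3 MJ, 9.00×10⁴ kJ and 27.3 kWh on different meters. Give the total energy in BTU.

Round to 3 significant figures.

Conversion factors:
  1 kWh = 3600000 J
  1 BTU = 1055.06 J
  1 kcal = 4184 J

9.00×10⁴ kcal × 4184 = 3.7656×10⁸ J
71.3 MJ × 1000000 = 7.13×10⁷ J
9.00×10⁴ kJ × 1000 = 9×10⁷ J
27.3 kWh × 3600000 = 9.828×10⁷ J
Combined: 3.7656×10⁸ + 7.13×10⁷ + 9×10⁷ + 9.828×10⁷ = 6.3614×10⁸ J
In BTU: 6.3614×10⁸ / 1055.06 = 602942 BTU

6.03×10⁵ BTU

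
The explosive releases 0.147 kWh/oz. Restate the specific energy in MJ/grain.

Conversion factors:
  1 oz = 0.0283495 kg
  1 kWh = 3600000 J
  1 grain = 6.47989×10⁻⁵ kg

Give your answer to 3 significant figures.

0.00121 MJ/grain

0.147 kWh/oz × 3600000 J/kWh ÷ 0.0283495 kg/oz = 1.8667×10⁷ J/kg
1.8667×10⁷ J/kg ÷ 1000000 J/MJ × 6.47989×10⁻⁵ kg/grain = 0.0012096 MJ/grain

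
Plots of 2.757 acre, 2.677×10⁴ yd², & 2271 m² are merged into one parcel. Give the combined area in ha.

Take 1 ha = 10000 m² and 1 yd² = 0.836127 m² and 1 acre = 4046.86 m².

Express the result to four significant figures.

2.757 acre × 4046.86 = 11157.2 m²
2.677×10⁴ yd² × 0.836127 = 22383.1 m²
2271 m² (already m²)
Combined: 11157.2 + 22383.1 + 2271 = 35811.3 m²
In ha: 35811.3 / 10000 = 3.58113 ha

3.581 ha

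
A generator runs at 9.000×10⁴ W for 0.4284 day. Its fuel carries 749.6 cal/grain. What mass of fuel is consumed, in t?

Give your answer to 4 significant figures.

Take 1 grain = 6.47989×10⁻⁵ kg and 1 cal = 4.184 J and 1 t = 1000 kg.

0.4284 day → 37013.8 s
E = P × t = 90000 × 37013.8 = 3.33124×10⁹ J
749.6 cal/grain → 4.84009×10⁷ J/kg
m = E / e_s = 3.33124×10⁹ / 4.84009×10⁷ = 68.826 kg
In t: 68.826 / 1000 = 0.068826 t

0.06883 t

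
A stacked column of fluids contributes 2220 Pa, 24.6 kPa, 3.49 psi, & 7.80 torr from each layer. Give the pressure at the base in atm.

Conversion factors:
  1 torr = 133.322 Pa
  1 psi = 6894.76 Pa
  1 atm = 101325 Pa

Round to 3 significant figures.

0.512 atm

2220 Pa (already Pa)
24.6 kPa × 1000 = 24600 Pa
3.49 psi × 6894.76 = 24062.7 Pa
7.80 torr × 133.322 = 1039.91 Pa
Combined: 2220 + 24600 + 24062.7 + 1039.91 = 51922.6 Pa
In atm: 51922.6 / 101325 = 0.512436 atm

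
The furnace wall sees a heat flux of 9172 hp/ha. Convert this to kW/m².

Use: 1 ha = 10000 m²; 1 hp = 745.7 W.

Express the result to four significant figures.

9172 hp/ha × 745.7 W/hp ÷ 10000 m²/ha = 683.956 W/m²
683.956 W/m² ÷ 1000 W/kW = 0.683956 kW/m²

0.6840 kW/m²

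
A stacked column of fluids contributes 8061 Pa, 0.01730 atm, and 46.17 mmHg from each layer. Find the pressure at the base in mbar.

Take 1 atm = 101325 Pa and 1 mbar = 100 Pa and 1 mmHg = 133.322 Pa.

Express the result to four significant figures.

8061 Pa (already Pa)
0.01730 atm × 101325 = 1752.92 Pa
46.17 mmHg × 133.322 = 6155.48 Pa
Combined: 8061 + 1752.92 + 6155.48 = 15969.4 Pa
In mbar: 15969.4 / 100 = 159.694 mbar

159.7 mbar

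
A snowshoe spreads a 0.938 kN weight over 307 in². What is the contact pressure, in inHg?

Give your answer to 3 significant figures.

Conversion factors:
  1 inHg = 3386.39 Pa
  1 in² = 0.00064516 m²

0.938 kN × 1000 → 938 N
307 in² × 0.00064516 → 0.198064 m²
P = F / A = 938 N / 0.198064 m² = 4735.84 Pa
4735.84 Pa ÷ (3386.39 Pa/inHg) = 1.39849 inHg

1.40 inHg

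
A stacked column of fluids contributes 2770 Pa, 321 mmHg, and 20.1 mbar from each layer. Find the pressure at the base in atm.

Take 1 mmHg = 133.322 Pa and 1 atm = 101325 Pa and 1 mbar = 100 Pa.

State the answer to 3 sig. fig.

0.470 atm

2770 Pa (already Pa)
321 mmHg × 133.322 = 42796.4 Pa
20.1 mbar × 100 = 2010 Pa
Total: 2770 + 42796.4 + 2010 = 47576.4 Pa
In atm: 47576.4 / 101325 = 0.469543 atm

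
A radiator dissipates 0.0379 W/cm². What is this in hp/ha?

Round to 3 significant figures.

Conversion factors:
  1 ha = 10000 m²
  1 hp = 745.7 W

0.0379 W/cm² ÷ 0.0001 m²/cm² = 379 W/m²
379 W/m² ÷ 745.7 W/hp × 10000 m²/ha = 5082.47 hp/ha

5080 hp/ha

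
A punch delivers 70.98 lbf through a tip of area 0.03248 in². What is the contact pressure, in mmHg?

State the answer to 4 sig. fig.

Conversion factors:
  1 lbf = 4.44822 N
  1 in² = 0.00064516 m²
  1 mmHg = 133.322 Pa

1.130×10⁵ mmHg

70.98 lbf × 4.44822 = 315.735 N
0.03248 in² × 0.00064516 = 2.09548×10⁻⁵ m²
P = F / A = 315.735 N / 2.09548×10⁻⁵ m² = 1.50674×10⁷ Pa
1.50674×10⁷ Pa ÷ (133.322 Pa/mmHg) = 113015 mmHg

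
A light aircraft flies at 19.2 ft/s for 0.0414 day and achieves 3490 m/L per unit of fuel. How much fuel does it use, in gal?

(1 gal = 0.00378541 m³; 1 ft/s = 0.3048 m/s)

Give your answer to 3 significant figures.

19.2 ft/s → 5.85216 m/s
0.0414 day → 3576.96 s
d = v × t = 5.85216 × 3576.96 = 20932.9 m
3490 m/L → 3.49×10⁶ m/m³
V = d / (distance per unit fuel) = 20932.9 / 3.49×10⁶ = 0.00599797 m³
In gal: 0.00599797 / 0.00378541 = 1.5845 gal

1.58 gal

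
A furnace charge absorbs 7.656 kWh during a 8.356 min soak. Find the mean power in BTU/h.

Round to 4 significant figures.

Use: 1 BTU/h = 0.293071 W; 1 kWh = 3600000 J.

1.876×10⁵ BTU/h

7.656 kWh × 3600000 → 2.75616×10⁷ J
8.356 min × 60 → 501.36 s
P = E / t = 2.75616×10⁷ J / 501.36 s = 54973.7 W
54973.7 W ÷ (0.293071 W/BTU/h) = 187578 BTU/h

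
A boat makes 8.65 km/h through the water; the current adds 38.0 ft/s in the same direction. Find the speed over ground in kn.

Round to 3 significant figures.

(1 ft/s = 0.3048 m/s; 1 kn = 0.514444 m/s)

27.2 kn

8.65 km/h × (1/3.6) → 2.40278 m/s
38.0 ft/s × 0.3048 → 11.5824 m/s
Total: 2.40278 + 11.5824 = 13.9852 m/s
In kn: 13.9852 / 0.514444 = 27.1851 kn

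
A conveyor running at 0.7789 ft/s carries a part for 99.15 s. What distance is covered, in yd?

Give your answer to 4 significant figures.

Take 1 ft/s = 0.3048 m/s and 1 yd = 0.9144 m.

25.74 yd

0.7789 ft/s × 0.3048 → 0.237409 m/s
d = v × t = 0.237409 m/s × 99.15 s = 23.5391 m
23.5391 m ÷ (0.9144 m/yd) = 25.7427 yd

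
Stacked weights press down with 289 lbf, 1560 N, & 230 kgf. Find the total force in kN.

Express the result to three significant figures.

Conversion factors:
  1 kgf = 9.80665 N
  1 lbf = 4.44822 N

5.10 kN

289 lbf × 4.44822 = 1285.54 N
1560 N (already N)
230 kgf × 9.80665 = 2255.53 N
Sum: 1285.54 + 1560 + 2255.53 = 5101.07 N
In kN: 5101.07 / 1000 = 5.10107 kN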